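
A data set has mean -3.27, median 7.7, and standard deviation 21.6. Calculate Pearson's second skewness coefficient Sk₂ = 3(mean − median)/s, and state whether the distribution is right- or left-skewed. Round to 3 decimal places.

-1.524, left-skewed

Sk₂ = 3(-3.27 − 7.7) / 21.6 = 3 × -10.9700 / 21.6
    = -32.9100 / 21.6 ≈ -1.524
Sk₂ < 0 ⇒ mean < median ⇒ left-skewed (negative skew).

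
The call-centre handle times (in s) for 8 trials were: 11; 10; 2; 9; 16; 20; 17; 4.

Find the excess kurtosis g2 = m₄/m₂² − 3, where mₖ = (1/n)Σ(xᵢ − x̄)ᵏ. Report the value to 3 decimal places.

x̄ = 11.1250
Σ(xᵢ − x̄)² = 276.8750 ⇒ m₂ = 34.60938
Σ(xᵢ − x̄)⁴ = 17492.4629 ⇒ m₄ = 2186.55786
m₂² = 1197.80884
g2 = m₄/m₂² − 3 = 1.82546 − 3 ≈ -1.175

-1.175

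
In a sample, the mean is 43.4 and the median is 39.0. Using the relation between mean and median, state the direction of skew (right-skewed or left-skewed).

right-skewed

mean − median = 43.4 − 39.0 = 4.4
mean > median ⇒ the longer tail is on the right ⇒ right-skewed (positively skewed).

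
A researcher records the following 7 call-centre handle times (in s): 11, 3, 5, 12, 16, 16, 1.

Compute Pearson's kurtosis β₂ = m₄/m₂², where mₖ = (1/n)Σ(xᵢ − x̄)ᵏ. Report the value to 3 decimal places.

1.444

x̄ = 9.1429
Σ(xᵢ − x̄)² = 226.8571 ⇒ m₂ = 32.40816
Σ(xᵢ − x̄)⁴ = 10615.3586 ⇒ m₄ = 1516.47980
m₂² = 1050.28905
β₂ = m₄/m₂² = 1516.47980 / 1050.28905 ≈ 1.444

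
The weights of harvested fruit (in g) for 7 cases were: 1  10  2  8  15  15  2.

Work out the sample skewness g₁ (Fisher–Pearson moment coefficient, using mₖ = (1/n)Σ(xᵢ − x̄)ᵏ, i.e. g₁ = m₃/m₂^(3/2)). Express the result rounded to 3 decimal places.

0.164

x̄ = (1 + 10 + 2 + 8 + 15 + 15 + 2) / 7 = 7.5714
deviations (xᵢ − x̄): -6.5714, 2.4286, -5.5714, 0.4286, 7.4286, 7.4286, -5.5714
Σ(xᵢ − x̄)² = 221.7143 ⇒ m₂ = 221.7143/7 = 31.67347
Σ(xᵢ − x̄)³ = 204.6122 ⇒ m₃ = 204.6122/7 = 29.23032
m₂^(3/2) = 31.67347^(1.5) = 178.25571
g₁ = m₃ / m₂^(3/2) = 29.23032 / 178.25571 ≈ 0.164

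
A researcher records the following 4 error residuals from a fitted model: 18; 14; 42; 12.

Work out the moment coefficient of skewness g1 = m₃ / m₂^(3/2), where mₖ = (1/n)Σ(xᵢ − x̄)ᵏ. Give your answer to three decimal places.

1.047

x̄ = (18 + 14 + 42 + 12) / 4 = 21.5000
deviations (xᵢ − x̄): -3.5000, -7.5000, 20.5000, -9.5000
Σ(xᵢ − x̄)² = 579.0000 ⇒ m₂ = 579.0000/4 = 144.75000
Σ(xᵢ − x̄)³ = 7293.0000 ⇒ m₃ = 7293.0000/4 = 1823.25000
m₂^(3/2) = 144.75000^(1.5) = 1741.51756
g1 = m₃ / m₂^(3/2) = 1823.25000 / 1741.51756 ≈ 1.047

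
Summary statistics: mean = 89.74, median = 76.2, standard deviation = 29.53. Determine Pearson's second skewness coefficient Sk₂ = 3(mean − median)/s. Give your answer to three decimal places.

Sk₂ = 3(89.74 − 76.2) / 29.53 = 3 × 13.5400 / 29.53
    = 40.6200 / 29.53 ≈ 1.376

1.376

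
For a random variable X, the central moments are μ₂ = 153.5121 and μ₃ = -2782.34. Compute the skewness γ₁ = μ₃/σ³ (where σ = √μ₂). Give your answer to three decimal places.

-1.463

σ = √μ₂ = √153.5121 = 12.39000
σ³ = μ₂^(3/2) = 1902.01492
γ₁ = μ₃/σ³ = -2782.34 / 1902.01492 ≈ -1.463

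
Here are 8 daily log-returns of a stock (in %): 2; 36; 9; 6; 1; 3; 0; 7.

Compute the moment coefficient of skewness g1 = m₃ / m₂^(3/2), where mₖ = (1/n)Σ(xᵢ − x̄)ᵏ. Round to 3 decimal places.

x̄ = (2 + 36 + 9 + 6 + 1 + 3 + 0 + 7) / 8 = 8.0000
deviations (xᵢ − x̄): -6.0000, 28.0000, 1.0000, -2.0000, -7.0000, -5.0000, -8.0000, -1.0000
Σ(xᵢ − x̄)² = 964.0000 ⇒ m₂ = 964.0000/8 = 120.50000
Σ(xᵢ − x̄)³ = 20748.0000 ⇒ m₃ = 20748.0000/8 = 2593.50000
m₂^(3/2) = 120.50000^(1.5) = 1322.75853
g1 = m₃ / m₂^(3/2) = 2593.50000 / 1322.75853 ≈ 1.961

1.961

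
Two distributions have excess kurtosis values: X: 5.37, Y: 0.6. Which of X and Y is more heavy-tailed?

X

Higher excess kurtosis ⇒ heavier tails relative to the normal distribution.
5.37 vs 0.6: the larger is 5.37, so X has heavier tails.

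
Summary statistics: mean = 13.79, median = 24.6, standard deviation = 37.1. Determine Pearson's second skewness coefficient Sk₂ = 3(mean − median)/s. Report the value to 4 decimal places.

Sk₂ = 3(13.79 − 24.6) / 37.1 = 3 × -10.8100 / 37.1
    = -32.4300 / 37.1 ≈ -0.8741

-0.8741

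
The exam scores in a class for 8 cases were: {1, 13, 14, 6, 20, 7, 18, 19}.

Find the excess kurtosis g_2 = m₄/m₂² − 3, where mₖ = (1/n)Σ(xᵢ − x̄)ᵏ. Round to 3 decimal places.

x̄ = 12.2500
Σ(xᵢ − x̄)² = 335.5000 ⇒ m₂ = 41.93750
Σ(xᵢ − x̄)⁴ = 25089.9063 ⇒ m₄ = 3136.23828
m₂² = 1758.75391
g_2 = m₄/m₂² − 3 = 1.78322 − 3 ≈ -1.217

-1.217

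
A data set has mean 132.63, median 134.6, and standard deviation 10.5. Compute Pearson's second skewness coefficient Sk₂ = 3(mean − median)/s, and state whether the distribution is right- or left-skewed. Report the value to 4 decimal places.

-0.5629, left-skewed

Sk₂ = 3(132.63 − 134.6) / 10.5 = 3 × -1.9700 / 10.5
    = -5.9100 / 10.5 ≈ -0.5629
Sk₂ < 0 ⇒ mean < median ⇒ left-skewed (negative skew).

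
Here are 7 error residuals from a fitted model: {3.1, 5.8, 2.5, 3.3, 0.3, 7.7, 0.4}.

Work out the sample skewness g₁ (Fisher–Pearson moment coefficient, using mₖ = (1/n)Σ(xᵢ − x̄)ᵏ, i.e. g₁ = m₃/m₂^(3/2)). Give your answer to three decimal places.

x̄ = (3.1 + 5.8 + 2.5 + 3.3 + 0.3 + 7.7 + 0.4) / 7 = 3.3000
deviations (xᵢ − x̄): -0.2000, 2.5000, -0.8000, 0.0000, -3.0000, 4.4000, -2.9000
Σ(xᵢ − x̄)² = 43.7000 ⇒ m₂ = 43.7000/7 = 6.24286
Σ(xᵢ − x̄)³ = 48.9000 ⇒ m₃ = 48.9000/7 = 6.98571
m₂^(3/2) = 6.24286^(1.5) = 15.59822
g₁ = m₃ / m₂^(3/2) = 6.98571 / 15.59822 ≈ 0.448

0.448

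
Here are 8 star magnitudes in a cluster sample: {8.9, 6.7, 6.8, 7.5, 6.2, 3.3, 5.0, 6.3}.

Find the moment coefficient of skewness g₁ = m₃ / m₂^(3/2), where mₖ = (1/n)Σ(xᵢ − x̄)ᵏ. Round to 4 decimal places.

-0.3962

x̄ = (8.9 + 6.7 + 6.8 + 7.5 + 6.2 + 3.3 + 5.0 + 6.3) / 8 = 6.3375
deviations (xᵢ − x̄): 2.5625, 0.3625, 0.4625, 1.1625, -0.1375, -3.0375, -1.3375, -0.0375
Σ(xᵢ − x̄)² = 19.2988 ⇒ m₂ = 19.2988/8 = 2.41234
Σ(xᵢ − x̄)³ = -11.8765 ⇒ m₃ = -11.8765/8 = -1.48457
m₂^(3/2) = 2.41234^(1.5) = 3.74679
g₁ = m₃ / m₂^(3/2) = -1.48457 / 3.74679 ≈ -0.3962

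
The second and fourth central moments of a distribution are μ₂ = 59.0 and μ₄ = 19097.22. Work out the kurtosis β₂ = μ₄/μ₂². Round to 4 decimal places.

μ₂² = 59.0² = 3481.00000
μ₄/μ₂² = 19097.22 / 3481.00000 = 5.48613
β₂ ≈ 5.4861

5.4861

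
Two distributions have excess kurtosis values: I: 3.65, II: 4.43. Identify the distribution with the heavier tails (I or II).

II

Higher excess kurtosis ⇒ heavier tails relative to the normal distribution.
3.65 vs 4.43: the larger is 4.43, so II has heavier tails.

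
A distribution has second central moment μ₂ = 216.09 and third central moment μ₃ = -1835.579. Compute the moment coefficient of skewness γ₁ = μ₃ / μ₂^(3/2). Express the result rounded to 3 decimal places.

-0.578

σ = √μ₂ = √216.09 = 14.70000
σ³ = μ₂^(3/2) = 3176.52300
γ₁ = μ₃/σ³ = -1835.579 / 3176.52300 ≈ -0.578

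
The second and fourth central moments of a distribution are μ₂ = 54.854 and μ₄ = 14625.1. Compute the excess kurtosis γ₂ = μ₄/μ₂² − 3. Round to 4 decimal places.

μ₂² = 54.854² = 3008.96132
μ₄/μ₂² = 14625.1 / 3008.96132 = 4.86051
γ₂ = 4.86051 − 3 ≈ 1.8605

1.8605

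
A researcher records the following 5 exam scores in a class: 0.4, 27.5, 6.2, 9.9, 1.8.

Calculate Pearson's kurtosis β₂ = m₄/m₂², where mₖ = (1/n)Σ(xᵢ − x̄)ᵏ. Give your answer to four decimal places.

x̄ = 9.1600
Σ(xᵢ − x̄)² = 476.5720 ⇒ m₂ = 95.31440
Σ(xᵢ − x̄)⁴ = 122035.1600 ⇒ m₄ = 24407.03199
m₂² = 9084.83485
β₂ = m₄/m₂² = 24407.03199 / 9084.83485 ≈ 2.6866

2.6866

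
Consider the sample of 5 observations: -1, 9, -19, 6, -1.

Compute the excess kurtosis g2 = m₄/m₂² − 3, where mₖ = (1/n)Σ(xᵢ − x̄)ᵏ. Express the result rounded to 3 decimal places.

-0.452

x̄ = -1.2000
Σ(xᵢ − x̄)² = 472.8000 ⇒ m₂ = 94.56000
Σ(xᵢ − x̄)⁴ = 113899.2960 ⇒ m₄ = 22779.85920
m₂² = 8941.59360
g2 = m₄/m₂² − 3 = 2.54763 − 3 ≈ -0.452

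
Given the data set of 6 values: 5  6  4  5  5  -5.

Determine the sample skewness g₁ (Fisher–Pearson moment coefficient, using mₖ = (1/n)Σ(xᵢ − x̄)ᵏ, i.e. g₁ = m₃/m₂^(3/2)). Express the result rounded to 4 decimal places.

-1.6953

x̄ = (5 + 6 + 4 + 5 + 5 - 5) / 6 = 3.3333
deviations (xᵢ − x̄): 1.6667, 2.6667, 0.6667, 1.6667, 1.6667, -8.3333
Σ(xᵢ − x̄)² = 85.3333 ⇒ m₂ = 85.3333/6 = 14.22222
Σ(xᵢ − x̄)³ = -545.5556 ⇒ m₃ = -545.5556/6 = -90.92593
m₂^(3/2) = 14.22222^(1.5) = 53.63536
g₁ = m₃ / m₂^(3/2) = -90.92593 / 53.63536 ≈ -1.6953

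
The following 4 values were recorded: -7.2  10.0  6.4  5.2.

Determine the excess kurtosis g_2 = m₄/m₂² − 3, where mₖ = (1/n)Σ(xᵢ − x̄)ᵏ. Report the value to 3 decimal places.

x̄ = 3.6000
Σ(xᵢ − x̄)² = 168.0000 ⇒ m₂ = 42.00000
Σ(xᵢ − x̄)⁴ = 15350.6304 ⇒ m₄ = 3837.65760
m₂² = 1764.00000
g_2 = m₄/m₂² − 3 = 2.17554 − 3 ≈ -0.824

-0.824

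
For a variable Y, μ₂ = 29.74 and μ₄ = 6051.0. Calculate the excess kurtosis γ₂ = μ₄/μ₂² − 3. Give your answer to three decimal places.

3.841

μ₂² = 29.74² = 884.46760
μ₄/μ₂² = 6051.0 / 884.46760 = 6.84140
γ₂ = 6.84140 − 3 ≈ 3.841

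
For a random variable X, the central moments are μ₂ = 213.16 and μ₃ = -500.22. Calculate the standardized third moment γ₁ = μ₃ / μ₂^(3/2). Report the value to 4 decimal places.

-0.1607

σ = √μ₂ = √213.16 = 14.60000
σ³ = μ₂^(3/2) = 3112.13600
γ₁ = μ₃/σ³ = -500.22 / 3112.13600 ≈ -0.1607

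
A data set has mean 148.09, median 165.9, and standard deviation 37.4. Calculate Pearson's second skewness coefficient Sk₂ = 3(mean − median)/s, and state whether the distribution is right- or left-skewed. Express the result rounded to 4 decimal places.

-1.4286, left-skewed

Sk₂ = 3(148.09 − 165.9) / 37.4 = 3 × -17.8100 / 37.4
    = -53.4300 / 37.4 ≈ -1.4286
Sk₂ < 0 ⇒ mean < median ⇒ left-skewed (negative skew).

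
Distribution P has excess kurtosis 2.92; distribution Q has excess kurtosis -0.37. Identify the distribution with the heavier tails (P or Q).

P

Higher excess kurtosis ⇒ heavier tails relative to the normal distribution.
2.92 vs -0.37: the larger is 2.92, so P has heavier tails. (P is leptokurtic — heavier-than-normal tails; the other is platykurtic.)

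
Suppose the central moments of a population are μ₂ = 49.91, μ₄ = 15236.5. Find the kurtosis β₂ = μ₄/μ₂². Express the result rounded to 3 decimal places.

6.117

μ₂² = 49.91² = 2491.00810
μ₄/μ₂² = 15236.5 / 2491.00810 = 6.11660
β₂ ≈ 6.117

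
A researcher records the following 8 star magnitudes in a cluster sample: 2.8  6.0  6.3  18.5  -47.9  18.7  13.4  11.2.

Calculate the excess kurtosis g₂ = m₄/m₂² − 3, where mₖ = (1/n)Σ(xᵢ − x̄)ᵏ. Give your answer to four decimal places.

x̄ = 3.6250
Σ(xᵢ − x̄)² = 3269.7550 ⇒ m₂ = 408.71938
Σ(xᵢ − x̄)⁴ = 7161208.6360 ⇒ m₄ = 895151.07950
m₂² = 167051.52750
g₂ = m₄/m₂² − 3 = 5.35853 − 3 ≈ 2.3585

2.3585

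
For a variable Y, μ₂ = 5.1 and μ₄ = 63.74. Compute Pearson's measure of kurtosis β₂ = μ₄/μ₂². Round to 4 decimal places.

2.4506

μ₂² = 5.1² = 26.01000
μ₄/μ₂² = 63.74 / 26.01000 = 2.45060
β₂ ≈ 2.4506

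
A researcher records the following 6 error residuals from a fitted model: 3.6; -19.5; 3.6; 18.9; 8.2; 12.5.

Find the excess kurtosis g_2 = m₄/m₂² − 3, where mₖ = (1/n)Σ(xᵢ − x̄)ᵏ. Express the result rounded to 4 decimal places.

x̄ = 4.5500
Σ(xᵢ − x̄)² = 862.6550 ⇒ m₂ = 143.77583
Σ(xᵢ − x̄)⁴ = 381127.2020 ⇒ m₄ = 63521.20034
m₂² = 20671.49025
g_2 = m₄/m₂² − 3 = 3.07289 − 3 ≈ 0.0729

0.0729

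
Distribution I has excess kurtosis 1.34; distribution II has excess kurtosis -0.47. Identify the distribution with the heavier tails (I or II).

I

Higher excess kurtosis ⇒ heavier tails relative to the normal distribution.
1.34 vs -0.47: the larger is 1.34, so I has heavier tails. (I is leptokurtic — heavier-than-normal tails; the other is platykurtic.)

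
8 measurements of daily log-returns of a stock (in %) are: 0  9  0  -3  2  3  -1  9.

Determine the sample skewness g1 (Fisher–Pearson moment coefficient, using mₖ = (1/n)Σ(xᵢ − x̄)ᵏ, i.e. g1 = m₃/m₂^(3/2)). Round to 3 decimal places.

x̄ = (0 + 9 + 0 - 3 + 2 + 3 - 1 + 9) / 8 = 2.3750
deviations (xᵢ − x̄): -2.3750, 6.6250, -2.3750, -5.3750, -0.3750, 0.6250, -3.3750, 6.6250
Σ(xᵢ − x̄)² = 139.8750 ⇒ m₂ = 139.8750/8 = 17.48438
Σ(xᵢ − x̄)³ = 361.2188 ⇒ m₃ = 361.2188/8 = 45.15234
m₂^(3/2) = 17.48438^(1.5) = 73.10973
g1 = m₃ / m₂^(3/2) = 45.15234 / 73.10973 ≈ 0.618

0.618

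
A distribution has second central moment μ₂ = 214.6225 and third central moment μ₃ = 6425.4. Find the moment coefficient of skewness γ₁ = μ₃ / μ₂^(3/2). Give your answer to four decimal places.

2.0436

σ = √μ₂ = √214.6225 = 14.65000
σ³ = μ₂^(3/2) = 3144.21963
γ₁ = μ₃/σ³ = 6425.4 / 3144.21963 ≈ 2.0436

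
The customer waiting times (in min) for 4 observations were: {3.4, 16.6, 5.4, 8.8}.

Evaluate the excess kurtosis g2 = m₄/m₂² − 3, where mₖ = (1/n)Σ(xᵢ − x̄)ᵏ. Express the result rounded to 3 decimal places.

-1.051

x̄ = 8.5500
Σ(xᵢ − x̄)² = 101.3100 ⇒ m₂ = 25.32750
Σ(xᵢ − x̄)⁴ = 5001.2669 ⇒ m₄ = 1250.31673
m₂² = 641.48226
g2 = m₄/m₂² − 3 = 1.94911 − 3 ≈ -1.051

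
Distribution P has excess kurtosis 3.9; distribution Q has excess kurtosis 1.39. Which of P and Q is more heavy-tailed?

Higher excess kurtosis ⇒ heavier tails relative to the normal distribution.
3.9 vs 1.39: the larger is 3.9, so P has heavier tails.

P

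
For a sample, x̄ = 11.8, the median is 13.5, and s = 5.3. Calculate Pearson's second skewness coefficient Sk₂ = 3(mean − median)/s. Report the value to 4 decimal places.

-0.9623

Sk₂ = 3(11.8 − 13.5) / 5.3 = 3 × -1.7000 / 5.3
    = -5.1000 / 5.3 ≈ -0.9623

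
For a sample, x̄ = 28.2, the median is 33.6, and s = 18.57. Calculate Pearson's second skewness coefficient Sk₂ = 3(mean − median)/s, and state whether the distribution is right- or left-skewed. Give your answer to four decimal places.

-0.8724, left-skewed

Sk₂ = 3(28.2 − 33.6) / 18.57 = 3 × -5.4000 / 18.57
    = -16.2000 / 18.57 ≈ -0.8724
Sk₂ < 0 ⇒ mean < median ⇒ left-skewed (negative skew).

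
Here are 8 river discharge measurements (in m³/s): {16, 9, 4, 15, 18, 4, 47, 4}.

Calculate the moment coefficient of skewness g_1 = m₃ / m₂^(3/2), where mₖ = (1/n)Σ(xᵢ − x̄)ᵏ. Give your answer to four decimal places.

x̄ = (16 + 9 + 4 + 15 + 18 + 4 + 47 + 4) / 8 = 14.6250
deviations (xᵢ − x̄): 1.3750, -5.6250, -10.6250, 0.3750, 3.3750, -10.6250, 32.3750, -10.6250
Σ(xᵢ − x̄)² = 1431.8750 ⇒ m₂ = 1431.8750/8 = 178.98438
Σ(xᵢ − x̄)³ = 30198.2813 ⇒ m₃ = 30198.2813/8 = 3774.78516
m₂^(3/2) = 178.98438^(1.5) = 2394.54322
g_1 = m₃ / m₂^(3/2) = 3774.78516 / 2394.54322 ≈ 1.5764

1.5764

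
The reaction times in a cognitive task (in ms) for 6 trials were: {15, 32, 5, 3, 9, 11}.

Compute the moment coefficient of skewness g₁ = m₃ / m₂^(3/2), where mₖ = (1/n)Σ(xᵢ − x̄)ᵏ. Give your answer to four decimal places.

1.1673

x̄ = (15 + 32 + 5 + 3 + 9 + 11) / 6 = 12.5000
deviations (xᵢ − x̄): 2.5000, 19.5000, -7.5000, -9.5000, -3.5000, -1.5000
Σ(xᵢ − x̄)² = 547.5000 ⇒ m₂ = 547.5000/6 = 91.25000
Σ(xᵢ − x̄)³ = 6105.0000 ⇒ m₃ = 6105.0000/6 = 1017.50000
m₂^(3/2) = 91.25000^(1.5) = 871.66440
g₁ = m₃ / m₂^(3/2) = 1017.50000 / 871.66440 ≈ 1.1673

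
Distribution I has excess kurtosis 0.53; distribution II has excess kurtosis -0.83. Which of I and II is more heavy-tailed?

Higher excess kurtosis ⇒ heavier tails relative to the normal distribution.
0.53 vs -0.83: the larger is 0.53, so I has heavier tails. (I is leptokurtic — heavier-than-normal tails; the other is platykurtic.)

I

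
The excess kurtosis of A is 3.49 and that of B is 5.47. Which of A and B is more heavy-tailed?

Higher excess kurtosis ⇒ heavier tails relative to the normal distribution.
3.49 vs 5.47: the larger is 5.47, so B has heavier tails.

B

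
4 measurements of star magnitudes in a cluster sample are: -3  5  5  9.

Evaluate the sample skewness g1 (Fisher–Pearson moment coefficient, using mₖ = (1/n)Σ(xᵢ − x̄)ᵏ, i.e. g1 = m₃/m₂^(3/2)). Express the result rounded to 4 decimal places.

x̄ = (-3 + 5 + 5 + 9) / 4 = 4.0000
deviations (xᵢ − x̄): -7.0000, 1.0000, 1.0000, 5.0000
Σ(xᵢ − x̄)² = 76.0000 ⇒ m₂ = 76.0000/4 = 19.00000
Σ(xᵢ − x̄)³ = -216.0000 ⇒ m₃ = -216.0000/4 = -54.00000
m₂^(3/2) = 19.00000^(1.5) = 82.81908
g1 = m₃ / m₂^(3/2) = -54.00000 / 82.81908 ≈ -0.6520

-0.6520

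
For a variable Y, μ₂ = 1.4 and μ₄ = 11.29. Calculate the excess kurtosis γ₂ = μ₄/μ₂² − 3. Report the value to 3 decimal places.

2.760

μ₂² = 1.4² = 1.96000
μ₄/μ₂² = 11.29 / 1.96000 = 5.76020
γ₂ = 5.76020 − 3 ≈ 2.760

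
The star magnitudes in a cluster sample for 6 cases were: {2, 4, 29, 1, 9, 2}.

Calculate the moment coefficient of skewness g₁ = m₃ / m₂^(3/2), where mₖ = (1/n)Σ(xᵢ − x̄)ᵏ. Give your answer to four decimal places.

1.5324

x̄ = (2 + 4 + 29 + 1 + 9 + 2) / 6 = 7.8333
deviations (xᵢ − x̄): -5.8333, -3.8333, 21.1667, -6.8333, 1.1667, -5.8333
Σ(xᵢ − x̄)² = 578.8333 ⇒ m₂ = 578.8333/6 = 96.47222
Σ(xᵢ − x̄)³ = 8712.4444 ⇒ m₃ = 8712.4444/6 = 1452.07407
m₂^(3/2) = 96.47222^(1.5) = 947.55281
g₁ = m₃ / m₂^(3/2) = 1452.07407 / 947.55281 ≈ 1.5324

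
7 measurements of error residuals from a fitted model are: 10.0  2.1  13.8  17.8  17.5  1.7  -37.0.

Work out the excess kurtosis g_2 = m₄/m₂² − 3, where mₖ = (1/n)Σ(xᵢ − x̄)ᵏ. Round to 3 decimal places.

1.118

x̄ = 3.7000
Σ(xᵢ − x̄)² = 2194.0000 ⇒ m₂ = 313.42857
Σ(xᵢ − x̄)⁴ = 2831755.8196 ⇒ m₄ = 404536.54566
m₂² = 98237.46939
g_2 = m₄/m₂² − 3 = 4.11795 − 3 ≈ 1.118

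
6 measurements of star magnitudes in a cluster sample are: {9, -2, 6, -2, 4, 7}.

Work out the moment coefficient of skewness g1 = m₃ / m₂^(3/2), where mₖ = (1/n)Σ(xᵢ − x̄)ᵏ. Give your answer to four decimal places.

-0.3481

x̄ = (9 - 2 + 6 - 2 + 4 + 7) / 6 = 3.6667
deviations (xᵢ − x̄): 5.3333, -5.6667, 2.3333, -5.6667, 0.3333, 3.3333
Σ(xᵢ − x̄)² = 109.3333 ⇒ m₂ = 109.3333/6 = 18.22222
Σ(xᵢ − x̄)³ = -162.4444 ⇒ m₃ = -162.4444/6 = -27.07407
m₂^(3/2) = 18.22222^(1.5) = 77.78610
g1 = m₃ / m₂^(3/2) = -27.07407 / 77.78610 ≈ -0.3481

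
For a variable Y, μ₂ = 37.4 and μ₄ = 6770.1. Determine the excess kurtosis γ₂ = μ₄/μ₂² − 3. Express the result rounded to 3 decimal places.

1.840

μ₂² = 37.4² = 1398.76000
μ₄/μ₂² = 6770.1 / 1398.76000 = 4.84007
γ₂ = 4.84007 − 3 ≈ 1.840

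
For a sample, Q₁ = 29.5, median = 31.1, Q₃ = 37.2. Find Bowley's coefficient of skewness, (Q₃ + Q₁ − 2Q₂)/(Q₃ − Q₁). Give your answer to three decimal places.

numerator: Q₃ + Q₁ − 2Q₂ = 37.2 + 29.5 − 2×31.1 = 4.5000
denominator: Q₃ − Q₁ = 37.2 − 29.5 = 7.7000
Bowley skewness = 4.5000 / 7.7000 ≈ 0.584

0.584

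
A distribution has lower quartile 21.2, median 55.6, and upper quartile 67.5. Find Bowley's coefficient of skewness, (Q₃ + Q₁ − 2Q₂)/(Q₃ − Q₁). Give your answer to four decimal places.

-0.4860

numerator: Q₃ + Q₁ − 2Q₂ = 67.5 + 21.2 − 2×55.6 = -22.5000
denominator: Q₃ − Q₁ = 67.5 − 21.2 = 46.3000
Bowley skewness = -22.5000 / 46.3000 ≈ -0.4860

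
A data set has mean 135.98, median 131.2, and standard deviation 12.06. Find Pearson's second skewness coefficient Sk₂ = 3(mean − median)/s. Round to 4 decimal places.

1.1891

Sk₂ = 3(135.98 − 131.2) / 12.06 = 3 × 4.7800 / 12.06
    = 14.3400 / 12.06 ≈ 1.1891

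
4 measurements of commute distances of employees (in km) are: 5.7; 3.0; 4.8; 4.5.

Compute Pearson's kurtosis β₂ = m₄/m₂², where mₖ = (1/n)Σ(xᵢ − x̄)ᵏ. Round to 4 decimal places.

x̄ = 4.5000
Σ(xᵢ − x̄)² = 3.7800 ⇒ m₂ = 0.94500
Σ(xᵢ − x̄)⁴ = 7.1442 ⇒ m₄ = 1.78605
m₂² = 0.89303
β₂ = m₄/m₂² = 1.78605 / 0.89303 ≈ 2.0000

2.0000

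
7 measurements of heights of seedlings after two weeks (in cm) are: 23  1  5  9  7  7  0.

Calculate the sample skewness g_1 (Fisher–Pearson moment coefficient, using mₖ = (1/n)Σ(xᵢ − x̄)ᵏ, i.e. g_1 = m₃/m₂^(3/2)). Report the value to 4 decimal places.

x̄ = (23 + 1 + 5 + 9 + 7 + 7 + 0) / 7 = 7.4286
deviations (xᵢ − x̄): 15.5714, -6.4286, -2.4286, 1.5714, -0.4286, -0.4286, -7.4286
Σ(xᵢ − x̄)² = 347.7143 ⇒ m₂ = 347.7143/7 = 49.67347
Σ(xᵢ − x̄)³ = 3089.3878 ⇒ m₃ = 3089.3878/7 = 441.34111
m₂^(3/2) = 49.67347^(1.5) = 350.09567
g_1 = m₃ / m₂^(3/2) = 441.34111 / 350.09567 ≈ 1.2606

1.2606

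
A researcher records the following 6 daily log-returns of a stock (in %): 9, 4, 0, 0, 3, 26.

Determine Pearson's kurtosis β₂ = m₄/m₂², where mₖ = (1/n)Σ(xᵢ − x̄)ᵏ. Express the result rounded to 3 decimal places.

3.413

x̄ = 7.0000
Σ(xᵢ − x̄)² = 488.0000 ⇒ m₂ = 81.33333
Σ(xᵢ − x̄)⁴ = 135476.0000 ⇒ m₄ = 22579.33333
m₂² = 6615.11111
β₂ = m₄/m₂² = 22579.33333 / 6615.11111 ≈ 3.413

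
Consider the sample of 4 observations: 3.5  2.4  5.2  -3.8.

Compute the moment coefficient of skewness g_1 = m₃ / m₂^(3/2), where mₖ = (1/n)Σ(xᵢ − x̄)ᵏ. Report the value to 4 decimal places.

x̄ = (3.5 + 2.4 + 5.2 - 3.8) / 4 = 1.8250
deviations (xᵢ − x̄): 1.6750, 0.5750, 3.3750, -5.6250
Σ(xᵢ − x̄)² = 46.1675 ⇒ m₂ = 46.1675/4 = 11.54188
Σ(xᵢ − x̄)³ = -134.6456 ⇒ m₃ = -134.6456/4 = -33.66141
m₂^(3/2) = 11.54188^(1.5) = 39.21160
g_1 = m₃ / m₂^(3/2) = -33.66141 / 39.21160 ≈ -0.8585

-0.8585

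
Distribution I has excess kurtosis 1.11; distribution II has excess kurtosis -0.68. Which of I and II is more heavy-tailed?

I

Higher excess kurtosis ⇒ heavier tails relative to the normal distribution.
1.11 vs -0.68: the larger is 1.11, so I has heavier tails. (I is leptokurtic — heavier-than-normal tails; the other is platykurtic.)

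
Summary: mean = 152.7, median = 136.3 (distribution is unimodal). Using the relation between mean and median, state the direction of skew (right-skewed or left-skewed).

right-skewed

mean − median = 152.7 − 136.3 = 16.4
mean > median ⇒ the longer tail is on the right ⇒ right-skewed (positively skewed).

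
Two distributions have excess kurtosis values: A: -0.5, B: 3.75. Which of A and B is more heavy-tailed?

B

Higher excess kurtosis ⇒ heavier tails relative to the normal distribution.
-0.5 vs 3.75: the larger is 3.75, so B has heavier tails. (B is leptokurtic — heavier-than-normal tails; the other is platykurtic.)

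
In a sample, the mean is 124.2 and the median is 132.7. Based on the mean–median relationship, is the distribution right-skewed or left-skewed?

mean − median = 124.2 − 132.7 = -8.5
mean < median ⇒ the longer tail is on the left ⇒ left-skewed (negatively skewed).

left-skewed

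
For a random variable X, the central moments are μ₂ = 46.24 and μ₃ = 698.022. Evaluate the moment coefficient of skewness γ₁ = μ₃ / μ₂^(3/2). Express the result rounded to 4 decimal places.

2.2199

σ = √μ₂ = √46.24 = 6.80000
σ³ = μ₂^(3/2) = 314.43200
γ₁ = μ₃/σ³ = 698.022 / 314.43200 ≈ 2.2199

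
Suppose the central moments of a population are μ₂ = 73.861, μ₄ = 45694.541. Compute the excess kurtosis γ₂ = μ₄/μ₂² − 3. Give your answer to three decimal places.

5.376

μ₂² = 73.861² = 5455.44732
μ₄/μ₂² = 45694.541 / 5455.44732 = 8.37595
γ₂ = 8.37595 − 3 ≈ 5.376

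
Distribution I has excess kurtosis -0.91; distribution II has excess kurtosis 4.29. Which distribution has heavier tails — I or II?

II

Higher excess kurtosis ⇒ heavier tails relative to the normal distribution.
-0.91 vs 4.29: the larger is 4.29, so II has heavier tails. (II is leptokurtic — heavier-than-normal tails; the other is platykurtic.)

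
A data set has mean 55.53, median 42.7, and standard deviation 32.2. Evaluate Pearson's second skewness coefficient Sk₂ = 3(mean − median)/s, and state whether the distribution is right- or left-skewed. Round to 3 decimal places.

Sk₂ = 3(55.53 − 42.7) / 32.2 = 3 × 12.8300 / 32.2
    = 38.4900 / 32.2 ≈ 1.195
Sk₂ > 0 ⇒ mean > median ⇒ right-skewed (positive skew).

1.195, right-skewed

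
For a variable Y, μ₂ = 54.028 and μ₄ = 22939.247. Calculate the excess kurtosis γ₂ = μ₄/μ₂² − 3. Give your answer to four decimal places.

μ₂² = 54.028² = 2919.02478
μ₄/μ₂² = 22939.247 / 2919.02478 = 7.85853
γ₂ = 7.85853 − 3 ≈ 4.8585

4.8585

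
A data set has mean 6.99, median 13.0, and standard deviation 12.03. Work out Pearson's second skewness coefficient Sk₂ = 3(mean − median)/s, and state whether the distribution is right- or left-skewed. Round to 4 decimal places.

-1.4988, left-skewed

Sk₂ = 3(6.99 − 13.0) / 12.03 = 3 × -6.0100 / 12.03
    = -18.0300 / 12.03 ≈ -1.4988
Sk₂ < 0 ⇒ mean < median ⇒ left-skewed (negative skew).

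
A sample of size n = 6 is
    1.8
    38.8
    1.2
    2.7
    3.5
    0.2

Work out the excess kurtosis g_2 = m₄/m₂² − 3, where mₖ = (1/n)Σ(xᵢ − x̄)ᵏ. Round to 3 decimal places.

x̄ = 8.0333
Σ(xᵢ − x̄)² = 1142.4933 ⇒ m₂ = 190.41556
Σ(xᵢ − x̄)⁴ = 904715.0806 ⇒ m₄ = 150785.84676
m₂² = 36258.08380
g_2 = m₄/m₂² − 3 = 4.15868 − 3 ≈ 1.159

1.159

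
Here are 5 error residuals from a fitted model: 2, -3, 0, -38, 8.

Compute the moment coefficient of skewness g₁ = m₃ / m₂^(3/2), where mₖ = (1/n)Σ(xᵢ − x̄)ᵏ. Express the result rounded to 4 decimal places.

-1.3143

x̄ = (2 - 3 + 0 - 38 + 8) / 5 = -6.2000
deviations (xᵢ − x̄): 8.2000, 3.2000, 6.2000, -31.8000, 14.2000
Σ(xᵢ − x̄)² = 1328.8000 ⇒ m₂ = 1328.8000/5 = 265.76000
Σ(xᵢ − x̄)³ = -28471.6800 ⇒ m₃ = -28471.6800/5 = -5694.33600
m₂^(3/2) = 265.76000^(1.5) = 4332.45861
g₁ = m₃ / m₂^(3/2) = -5694.33600 / 4332.45861 ≈ -1.3143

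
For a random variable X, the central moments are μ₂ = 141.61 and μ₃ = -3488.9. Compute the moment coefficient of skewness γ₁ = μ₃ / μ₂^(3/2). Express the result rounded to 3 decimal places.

σ = √μ₂ = √141.61 = 11.90000
σ³ = μ₂^(3/2) = 1685.15900
γ₁ = μ₃/σ³ = -3488.9 / 1685.15900 ≈ -2.070

-2.070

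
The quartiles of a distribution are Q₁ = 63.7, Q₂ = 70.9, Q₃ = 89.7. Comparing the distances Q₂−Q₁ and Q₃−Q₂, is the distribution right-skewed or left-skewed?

Q₂ − Q₁ = 7.2;  Q₃ − Q₂ = 18.8
Q₃ − Q₂ > Q₂ − Q₁ ⇒ the upper half is more spread out ⇒ right-skewed.

right-skewed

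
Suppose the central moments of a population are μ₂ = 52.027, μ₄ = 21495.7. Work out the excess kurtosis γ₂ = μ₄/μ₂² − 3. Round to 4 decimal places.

μ₂² = 52.027² = 2706.80873
μ₄/μ₂² = 21495.7 / 2706.80873 = 7.94134
γ₂ = 7.94134 − 3 ≈ 4.9413

4.9413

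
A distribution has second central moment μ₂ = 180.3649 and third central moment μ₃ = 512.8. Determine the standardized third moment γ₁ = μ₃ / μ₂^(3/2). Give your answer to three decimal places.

0.212

σ = √μ₂ = √180.3649 = 13.43000
σ³ = μ₂^(3/2) = 2422.30061
γ₁ = μ₃/σ³ = 512.8 / 2422.30061 ≈ 0.212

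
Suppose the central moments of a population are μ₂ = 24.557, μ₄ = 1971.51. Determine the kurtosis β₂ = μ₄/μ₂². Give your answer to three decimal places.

μ₂² = 24.557² = 603.04625
μ₄/μ₂² = 1971.51 / 603.04625 = 3.26925
β₂ ≈ 3.269

3.269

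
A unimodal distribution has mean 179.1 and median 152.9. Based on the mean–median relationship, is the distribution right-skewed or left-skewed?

mean − median = 179.1 − 152.9 = 26.2
mean > median ⇒ the longer tail is on the right ⇒ right-skewed (positively skewed).

right-skewed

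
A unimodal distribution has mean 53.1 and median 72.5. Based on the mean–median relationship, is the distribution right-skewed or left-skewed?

mean − median = 53.1 − 72.5 = -19.4
mean < median ⇒ the longer tail is on the left ⇒ left-skewed (negatively skewed).

left-skewed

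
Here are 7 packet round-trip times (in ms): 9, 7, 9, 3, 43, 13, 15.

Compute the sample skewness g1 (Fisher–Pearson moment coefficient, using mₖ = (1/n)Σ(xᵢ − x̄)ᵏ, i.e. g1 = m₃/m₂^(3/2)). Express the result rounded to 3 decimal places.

1.681

x̄ = (9 + 7 + 9 + 3 + 43 + 13 + 15) / 7 = 14.1429
deviations (xᵢ − x̄): -5.1429, -7.1429, -5.1429, -11.1429, 28.8571, -1.1429, 0.8571
Σ(xᵢ − x̄)² = 1062.8571 ⇒ m₂ = 1062.8571/7 = 151.83673
Σ(xᵢ − x̄)³ = 22009.4694 ⇒ m₃ = 22009.4694/7 = 3144.20991
m₂^(3/2) = 151.83673^(1.5) = 1870.96336
g1 = m₃ / m₂^(3/2) = 3144.20991 / 1870.96336 ≈ 1.681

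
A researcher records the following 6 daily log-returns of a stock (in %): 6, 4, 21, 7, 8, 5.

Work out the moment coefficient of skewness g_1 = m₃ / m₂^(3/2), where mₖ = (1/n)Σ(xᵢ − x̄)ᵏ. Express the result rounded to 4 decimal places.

1.5885

x̄ = (6 + 4 + 21 + 7 + 8 + 5) / 6 = 8.5000
deviations (xᵢ − x̄): -2.5000, -4.5000, 12.5000, -1.5000, -0.5000, -3.5000
Σ(xᵢ − x̄)² = 197.5000 ⇒ m₂ = 197.5000/6 = 32.91667
Σ(xᵢ − x̄)³ = 1800.0000 ⇒ m₃ = 1800.0000/6 = 300.00000
m₂^(3/2) = 32.91667^(1.5) = 188.85295
g_1 = m₃ / m₂^(3/2) = 300.00000 / 188.85295 ≈ 1.5885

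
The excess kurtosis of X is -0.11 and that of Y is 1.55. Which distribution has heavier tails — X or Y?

Higher excess kurtosis ⇒ heavier tails relative to the normal distribution.
-0.11 vs 1.55: the larger is 1.55, so Y has heavier tails. (Y is leptokurtic — heavier-than-normal tails; the other is platykurtic.)

Y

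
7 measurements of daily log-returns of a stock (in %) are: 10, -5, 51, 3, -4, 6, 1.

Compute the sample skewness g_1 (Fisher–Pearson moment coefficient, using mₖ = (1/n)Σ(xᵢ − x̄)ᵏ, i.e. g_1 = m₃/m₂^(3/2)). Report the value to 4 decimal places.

1.7321

x̄ = (10 - 5 + 51 + 3 - 4 + 6 + 1) / 7 = 8.8571
deviations (xᵢ − x̄): 1.1429, -13.8571, 42.1429, -5.8571, -12.8571, -2.8571, -7.8571
Σ(xᵢ − x̄)² = 2238.8571 ⇒ m₂ = 2238.8571/7 = 319.83673
Σ(xᵢ − x̄)³ = 69352.5306 ⇒ m₃ = 69352.5306/7 = 9907.50437
m₂^(3/2) = 319.83673^(1.5) = 5719.95371
g_1 = m₃ / m₂^(3/2) = 9907.50437 / 5719.95371 ≈ 1.7321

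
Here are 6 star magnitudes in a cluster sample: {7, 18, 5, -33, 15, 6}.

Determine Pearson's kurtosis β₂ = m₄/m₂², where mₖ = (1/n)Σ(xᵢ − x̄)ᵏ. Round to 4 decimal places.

x̄ = 3.0000
Σ(xᵢ − x̄)² = 1694.0000 ⇒ m₂ = 282.33333
Σ(xᵢ − x̄)⁴ = 1751330.0000 ⇒ m₄ = 291888.33333
m₂² = 79712.11111
β₂ = m₄/m₂² = 291888.33333 / 79712.11111 ≈ 3.6618

3.6618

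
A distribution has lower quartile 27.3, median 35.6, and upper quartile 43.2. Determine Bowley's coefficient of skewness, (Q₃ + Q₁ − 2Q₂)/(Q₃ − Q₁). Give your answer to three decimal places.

-0.044

numerator: Q₃ + Q₁ − 2Q₂ = 43.2 + 27.3 − 2×35.6 = -0.7000
denominator: Q₃ − Q₁ = 43.2 − 27.3 = 15.9000
Bowley skewness = -0.7000 / 15.9000 ≈ -0.044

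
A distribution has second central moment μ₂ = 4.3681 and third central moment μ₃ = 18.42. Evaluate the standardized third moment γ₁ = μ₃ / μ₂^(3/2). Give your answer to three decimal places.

2.018

σ = √μ₂ = √4.3681 = 2.09000
σ³ = μ₂^(3/2) = 9.12933
γ₁ = μ₃/σ³ = 18.42 / 9.12933 ≈ 2.018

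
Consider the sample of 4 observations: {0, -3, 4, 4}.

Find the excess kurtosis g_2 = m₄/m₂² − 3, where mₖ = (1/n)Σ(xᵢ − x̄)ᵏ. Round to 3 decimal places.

-1.532

x̄ = 1.2500
Σ(xᵢ − x̄)² = 34.7500 ⇒ m₂ = 8.68750
Σ(xᵢ − x̄)⁴ = 443.0781 ⇒ m₄ = 110.76953
m₂² = 75.47266
g_2 = m₄/m₂² − 3 = 1.46768 − 3 ≈ -1.532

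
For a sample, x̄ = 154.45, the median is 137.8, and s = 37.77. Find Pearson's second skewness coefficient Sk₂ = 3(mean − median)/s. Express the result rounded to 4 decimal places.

Sk₂ = 3(154.45 − 137.8) / 37.77 = 3 × 16.6500 / 37.77
    = 49.9500 / 37.77 ≈ 1.3225

1.3225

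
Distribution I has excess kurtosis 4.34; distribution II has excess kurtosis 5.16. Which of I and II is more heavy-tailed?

II

Higher excess kurtosis ⇒ heavier tails relative to the normal distribution.
4.34 vs 5.16: the larger is 5.16, so II has heavier tails.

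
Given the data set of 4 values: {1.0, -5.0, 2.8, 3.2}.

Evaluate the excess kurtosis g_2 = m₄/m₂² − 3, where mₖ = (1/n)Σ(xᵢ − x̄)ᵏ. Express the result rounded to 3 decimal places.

-0.853

x̄ = 0.5000
Σ(xᵢ − x̄)² = 43.0800 ⇒ m₂ = 10.77000
Σ(xᵢ − x̄)⁴ = 996.2532 ⇒ m₄ = 249.06330
m₂² = 115.99290
g_2 = m₄/m₂² − 3 = 2.14723 − 3 ≈ -0.853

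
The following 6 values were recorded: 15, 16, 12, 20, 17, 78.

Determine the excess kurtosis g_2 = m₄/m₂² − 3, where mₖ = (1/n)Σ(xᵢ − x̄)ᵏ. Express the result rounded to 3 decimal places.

1.125

x̄ = 26.3333
Σ(xᵢ − x̄)² = 3237.3333 ⇒ m₂ = 539.55556
Σ(xᵢ − x̄)⁴ = 7205237.7778 ⇒ m₄ = 1200872.96296
m₂² = 291120.19753
g_2 = m₄/m₂² − 3 = 4.12501 − 3 ≈ 1.125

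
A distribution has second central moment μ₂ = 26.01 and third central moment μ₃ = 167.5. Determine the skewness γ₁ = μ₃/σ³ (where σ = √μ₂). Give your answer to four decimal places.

σ = √μ₂ = √26.01 = 5.10000
σ³ = μ₂^(3/2) = 132.65100
γ₁ = μ₃/σ³ = 167.5 / 132.65100 ≈ 1.2627

1.2627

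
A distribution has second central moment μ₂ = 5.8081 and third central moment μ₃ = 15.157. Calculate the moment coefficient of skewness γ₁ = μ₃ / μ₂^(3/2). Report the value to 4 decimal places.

σ = √μ₂ = √5.8081 = 2.41000
σ³ = μ₂^(3/2) = 13.99752
γ₁ = μ₃/σ³ = 15.157 / 13.99752 ≈ 1.0828

1.0828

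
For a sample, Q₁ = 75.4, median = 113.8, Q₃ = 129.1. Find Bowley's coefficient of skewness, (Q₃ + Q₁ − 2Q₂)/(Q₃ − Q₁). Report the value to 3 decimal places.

-0.430

numerator: Q₃ + Q₁ − 2Q₂ = 129.1 + 75.4 − 2×113.8 = -23.1000
denominator: Q₃ − Q₁ = 129.1 − 75.4 = 53.7000
Bowley skewness = -23.1000 / 53.7000 ≈ -0.430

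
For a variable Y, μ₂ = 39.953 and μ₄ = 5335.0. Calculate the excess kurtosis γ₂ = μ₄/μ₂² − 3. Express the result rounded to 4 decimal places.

0.3422

μ₂² = 39.953² = 1596.24221
μ₄/μ₂² = 5335.0 / 1596.24221 = 3.34222
γ₂ = 3.34222 − 3 ≈ 0.3422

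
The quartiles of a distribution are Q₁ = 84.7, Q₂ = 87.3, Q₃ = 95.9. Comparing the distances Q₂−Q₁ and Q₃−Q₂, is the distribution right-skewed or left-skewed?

right-skewed

Q₂ − Q₁ = 2.6;  Q₃ − Q₂ = 8.6
Q₃ − Q₂ > Q₂ − Q₁ ⇒ the upper half is more spread out ⇒ right-skewed.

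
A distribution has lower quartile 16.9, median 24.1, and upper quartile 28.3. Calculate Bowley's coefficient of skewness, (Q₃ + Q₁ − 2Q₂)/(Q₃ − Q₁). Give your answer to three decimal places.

-0.263

numerator: Q₃ + Q₁ − 2Q₂ = 28.3 + 16.9 − 2×24.1 = -3.0000
denominator: Q₃ − Q₁ = 28.3 − 16.9 = 11.4000
Bowley skewness = -3.0000 / 11.4000 ≈ -0.263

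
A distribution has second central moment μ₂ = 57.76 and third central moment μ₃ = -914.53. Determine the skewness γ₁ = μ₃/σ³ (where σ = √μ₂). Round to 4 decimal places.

-2.0833

σ = √μ₂ = √57.76 = 7.60000
σ³ = μ₂^(3/2) = 438.97600
γ₁ = μ₃/σ³ = -914.53 / 438.97600 ≈ -2.0833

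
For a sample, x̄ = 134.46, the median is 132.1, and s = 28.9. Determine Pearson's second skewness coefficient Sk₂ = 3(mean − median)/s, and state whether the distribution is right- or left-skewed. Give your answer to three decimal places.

Sk₂ = 3(134.46 − 132.1) / 28.9 = 3 × 2.3600 / 28.9
    = 7.0800 / 28.9 ≈ 0.245
Sk₂ > 0 ⇒ mean > median ⇒ right-skewed (positive skew).

0.245, right-skewed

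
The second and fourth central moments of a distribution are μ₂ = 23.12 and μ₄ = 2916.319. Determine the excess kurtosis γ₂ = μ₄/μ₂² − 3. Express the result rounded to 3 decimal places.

2.456

μ₂² = 23.12² = 534.53440
μ₄/μ₂² = 2916.319 / 534.53440 = 5.45581
γ₂ = 5.45581 − 3 ≈ 2.456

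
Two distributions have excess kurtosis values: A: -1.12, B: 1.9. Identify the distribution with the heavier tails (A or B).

B

Higher excess kurtosis ⇒ heavier tails relative to the normal distribution.
-1.12 vs 1.9: the larger is 1.9, so B has heavier tails. (B is leptokurtic — heavier-than-normal tails; the other is platykurtic.)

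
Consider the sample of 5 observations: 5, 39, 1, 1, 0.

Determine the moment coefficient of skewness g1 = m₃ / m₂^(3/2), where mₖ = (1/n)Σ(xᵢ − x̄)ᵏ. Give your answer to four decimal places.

x̄ = (5 + 39 + 1 + 1 + 0) / 5 = 9.2000
deviations (xᵢ − x̄): -4.2000, 29.8000, -8.2000, -8.2000, -9.2000
Σ(xᵢ − x̄)² = 1124.8000 ⇒ m₂ = 1124.8000/5 = 224.96000
Σ(xᵢ − x̄)³ = 24508.0800 ⇒ m₃ = 24508.0800/5 = 4901.61600
m₂^(3/2) = 224.96000^(1.5) = 3374.10004
g1 = m₃ / m₂^(3/2) = 4901.61600 / 3374.10004 ≈ 1.4527

1.4527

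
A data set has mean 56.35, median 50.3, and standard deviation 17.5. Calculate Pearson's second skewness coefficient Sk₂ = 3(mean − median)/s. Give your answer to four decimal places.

Sk₂ = 3(56.35 − 50.3) / 17.5 = 3 × 6.0500 / 17.5
    = 18.1500 / 17.5 ≈ 1.0371

1.0371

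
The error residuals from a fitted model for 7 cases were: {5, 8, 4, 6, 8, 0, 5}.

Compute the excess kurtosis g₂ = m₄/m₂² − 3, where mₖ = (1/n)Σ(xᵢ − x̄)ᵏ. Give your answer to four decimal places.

-0.0949

x̄ = 5.1429
Σ(xᵢ − x̄)² = 44.8571 ⇒ m₂ = 6.40816
Σ(xᵢ − x̄)⁴ = 835.0729 ⇒ m₄ = 119.29613
m₂² = 41.06456
g₂ = m₄/m₂² − 3 = 2.90509 − 3 ≈ -0.0949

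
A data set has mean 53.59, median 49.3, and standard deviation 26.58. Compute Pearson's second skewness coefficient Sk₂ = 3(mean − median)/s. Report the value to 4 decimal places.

Sk₂ = 3(53.59 − 49.3) / 26.58 = 3 × 4.2900 / 26.58
    = 12.8700 / 26.58 ≈ 0.4842

0.4842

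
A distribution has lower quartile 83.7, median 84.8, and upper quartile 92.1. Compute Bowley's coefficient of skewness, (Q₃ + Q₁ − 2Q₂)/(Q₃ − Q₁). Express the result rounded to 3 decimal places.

numerator: Q₃ + Q₁ − 2Q₂ = 92.1 + 83.7 − 2×84.8 = 6.2000
denominator: Q₃ − Q₁ = 92.1 − 83.7 = 8.4000
Bowley skewness = 6.2000 / 8.4000 ≈ 0.738

0.738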